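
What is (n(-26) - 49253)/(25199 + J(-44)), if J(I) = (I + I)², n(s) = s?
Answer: -49279/32943 ≈ -1.4959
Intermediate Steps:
J(I) = 4*I² (J(I) = (2*I)² = 4*I²)
(n(-26) - 49253)/(25199 + J(-44)) = (-26 - 49253)/(25199 + 4*(-44)²) = -49279/(25199 + 4*1936) = -49279/(25199 + 7744) = -49279/32943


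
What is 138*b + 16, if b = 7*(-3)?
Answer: -2882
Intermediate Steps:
b = -21
138*b + 16 = 138*(-21) + 16 = -2898 + 16 = -2882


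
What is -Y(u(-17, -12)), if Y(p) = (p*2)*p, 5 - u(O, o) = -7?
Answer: -288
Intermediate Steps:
u(O, o) = 12 (u(O, o) = 5 - 1*(-7) = 5 + 7 = 12)
Y(p) = 2*p² (Y(p) = (2*p)*p = 2*p²)
-Y(u(-17, -12)) = -2*12² = -2*144 = -1*288 = -288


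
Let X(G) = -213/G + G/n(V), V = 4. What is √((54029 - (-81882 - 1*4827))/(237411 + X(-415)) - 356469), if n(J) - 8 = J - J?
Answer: I*√221366019412142662274629/788033999 ≈ 597.05*I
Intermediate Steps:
n(J) = 8 (n(J) = 8 + (J - J) = 8 + 0 = 8)
X(G) = -213/G + G/8
√((54029 - (-81882 - 1*4827))/(237411 + X(-415)) - 356469) = √((54029 - (-81882 - 1*4827))/(237411 + (-213/(-415) + (⅛)*(-415))) - 356469) = √((54029 - (-81882 - 4827))/(237411 + (-213*(-1/415) - 415/8)) - 356469) = √((54029 - 1*(-86709))/(237411 + (213/415 - 415/8)) - 356469) = √((54029 + 86709)/(237411 - 170521/3320) - 356469) = √(140738/(788033999/3320) - 356469) = √(140738*(3320/788033999) - 356469) = √(467250160/788033999 - 356469) = √(-280909224339371/788033999) = I*√221366019412142662274629/788033999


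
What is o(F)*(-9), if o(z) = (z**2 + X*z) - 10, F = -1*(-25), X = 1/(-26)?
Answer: -143685/26 ≈ -5526.3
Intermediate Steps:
X = -1/26 ≈ -0.038462
F = 25
o(z) = -10 + z**2 - z/26 (o(z) = (z**2 - z/26) - 10 = -10 + z**2 - z/26)
o(F)*(-9) = (-10 + 25**2 - 1/26*25)*(-9) = (-10 + 625 - 25/26)*(-9) = (15965/26)*(-9) = -143685/26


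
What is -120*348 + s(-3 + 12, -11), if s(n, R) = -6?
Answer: -41766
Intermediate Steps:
-120*348 + s(-3 + 12, -11) = -120*348 - 6 = -41760 - 6 = -41766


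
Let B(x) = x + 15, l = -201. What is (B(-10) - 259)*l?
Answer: 51054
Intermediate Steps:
B(x) = 15 + x
(B(-10) - 259)*l = ((15 - 10) - 259)*(-201) = (5 - 259)*(-201) = -254*(-201) = 51054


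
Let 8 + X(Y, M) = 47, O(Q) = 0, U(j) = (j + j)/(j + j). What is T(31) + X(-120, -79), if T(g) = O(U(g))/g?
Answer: 39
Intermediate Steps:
U(j) = 1 (U(j) = (2*j)/((2*j)) = (2*j)*(1/(2*j)) = 1)
X(Y, M) = 39 (X(Y, M) = -8 + 47 = 39)
T(g) = 0 (T(g) = 0/g = 0)
T(31) + X(-120, -79) = 0 + 39 = 39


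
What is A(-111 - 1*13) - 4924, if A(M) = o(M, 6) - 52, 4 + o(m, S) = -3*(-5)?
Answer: -4965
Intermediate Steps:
o(m, S) = 11 (o(m, S) = -4 - 3*(-5) = -4 + 15 = 11)
A(M) = -41 (A(M) = 11 - 52 = -41)
A(-111 - 1*13) - 4924 = -41 - 4924 = -4965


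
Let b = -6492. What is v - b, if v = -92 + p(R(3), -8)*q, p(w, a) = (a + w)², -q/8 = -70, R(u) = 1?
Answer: 33840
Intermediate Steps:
q = 560 (q = -8*(-70) = 560)
v = 27348 (v = -92 + (-8 + 1)²*560 = -92 + (-7)²*560 = -92 + 49*560 = -92 + 27440 = 27348)
v - b = 27348 - 1*(-6492) = 27348 + 6492 = 33840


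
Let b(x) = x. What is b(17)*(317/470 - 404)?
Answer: -3222571/470 ≈ -6856.5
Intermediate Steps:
b(17)*(317/470 - 404) = 17*(317/470 - 404) = 17*(-189563/470) = -3222571/470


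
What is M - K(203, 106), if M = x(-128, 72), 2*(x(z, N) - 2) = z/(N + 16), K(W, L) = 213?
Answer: -2329/11 ≈ -211.73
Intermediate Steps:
x(z, N) = 2 + z/(2*(16 + N)) (x(z, N) = 2 + (z/(N + 16))/2 = 2 + (z/(16 + N))/2 = 2 + z/(2*(16 + N)))
M = 14/11 (M = (64 - 128 + 4*72)/(2*(16 + 72)) = (1/2)*(64 - 128 + 288)/88 = (1/2)*(1/88)*224 = 14/11 ≈ 1.2727)
M - K(203, 106) = 14/11 - 1*213 = 14/11 - 213 = -2329/11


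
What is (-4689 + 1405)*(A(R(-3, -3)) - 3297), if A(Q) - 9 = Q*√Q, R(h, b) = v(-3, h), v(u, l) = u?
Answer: 10797792 + 9852*I*√3 ≈ 1.0798e+7 + 17064.0*I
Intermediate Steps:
R(h, b) = -3
A(Q) = 9 + Q^(3/2) (A(Q) = 9 + Q*√Q = 9 + Q^(3/2))
(-4689 + 1405)*(A(R(-3, -3)) - 3297) = (-4689 + 1405)*((9 + (-3)^(3/2)) - 3297) = -3284*((9 - 3*I*√3) - 3297) = -3284*(-3288 - 3*I*√3) = 10797792 + 9852*I*√3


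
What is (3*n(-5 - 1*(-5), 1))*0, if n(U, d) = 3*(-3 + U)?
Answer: 0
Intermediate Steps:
n(U, d) = -9 + 3*U
(3*n(-5 - 1*(-5), 1))*0 = (3*(-9 + 3*(-5 - 1*(-5))))*0 = (3*(-9 + 3*(-5 + 5)))*0 = (3*(-9 + 3*0))*0 = (3*(-9 + 0))*0 = (3*(-9))*0 = -27*0 = 0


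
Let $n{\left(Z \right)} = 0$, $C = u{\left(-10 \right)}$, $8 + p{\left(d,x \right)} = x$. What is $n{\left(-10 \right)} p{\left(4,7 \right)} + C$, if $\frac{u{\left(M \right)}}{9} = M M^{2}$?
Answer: $-9000$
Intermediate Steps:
$u{\left(M \right)} = 9 M^{3}$ ($u{\left(M \right)} = 9 M M^{2} = 9 M^{3}$)
$p{\left(d,x \right)} = -8 + x$
$C = -9000$ ($C = 9 \left(-10\right)^{3} = 9 \left(-1000\right) = -9000$)
$n{\left(-10 \right)} p{\left(4,7 \right)} + C = 0 \left(-8 + 7\right) - 9000 = 0 \left(-1\right) - 9000 = 0 - 9000 = -9000$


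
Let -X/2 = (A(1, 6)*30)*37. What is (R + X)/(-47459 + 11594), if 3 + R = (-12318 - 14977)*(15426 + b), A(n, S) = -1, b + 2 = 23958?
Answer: 1074929473/35865 ≈ 29972.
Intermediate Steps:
b = 23956 (b = -2 + 23958 = 23956)
X = 2220 (X = -2*(-1*30)*37 = -(-60)*37 = -2*(-1110) = 2220)
R = -1074931693 (R = -3 + (-12318 - 14977)*(15426 + 23956) = -3 - 27295*39382 = -3 - 1074931690 = -1074931693)
(R + X)/(-47459 + 11594) = (-1074931693 + 2220)/(-47459 + 11594) = -1074929473/(-35865) = -1074929473*(-1/35865) = 1074929473/35865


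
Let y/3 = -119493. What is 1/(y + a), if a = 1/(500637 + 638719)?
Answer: -1139356/408435199523 ≈ -2.7896e-6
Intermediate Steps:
y = -358479 (y = 3*(-119493) = -358479)
a = 1/1139356 ≈ 8.7769e-7
1/(y + a) = 1/(-358479 + 1/1139356) = 1/(-408435199523/1139356) = -1139356/408435199523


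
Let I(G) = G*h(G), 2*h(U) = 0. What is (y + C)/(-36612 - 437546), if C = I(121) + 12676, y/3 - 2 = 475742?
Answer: -719954/237079 ≈ -3.0368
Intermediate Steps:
y = 1427232 (y = 6 + 3*475742 = 6 + 1427226 = 1427232)
h(U) = 0 (h(U) = (1/2)*0 = 0)
I(G) = 0 (I(G) = G*0 = 0)
C = 12676 (C = 0 + 12676 = 12676)
(y + C)/(-36612 - 437546) = (1427232 + 12676)/(-36612 - 437546) = 1439908/(-474158) = 1439908*(-1/474158) = -719954/237079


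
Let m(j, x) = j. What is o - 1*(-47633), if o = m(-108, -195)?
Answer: 47525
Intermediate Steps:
o = -108
o - 1*(-47633) = -108 - 1*(-47633) = -108 + 47633 = 47525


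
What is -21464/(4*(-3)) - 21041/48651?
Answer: 86999381/48651 ≈ 1788.2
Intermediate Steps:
-21464/(4*(-3)) - 21041/48651 = -21464/(-12) - 21041*1/48651 = -21464*(-1/12) - 21041/48651 = 5366/3 - 21041/48651 = 86999381/48651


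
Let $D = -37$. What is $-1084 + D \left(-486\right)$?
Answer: $16898$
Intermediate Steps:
$-1084 + D \left(-486\right) = -1084 - -17982 = -1084 + 17982 = 16898$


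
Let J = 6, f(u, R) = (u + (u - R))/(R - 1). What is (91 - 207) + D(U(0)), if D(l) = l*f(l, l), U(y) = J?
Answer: -544/5 ≈ -108.80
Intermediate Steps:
f(u, R) = (-R + 2*u)/(-1 + R)
U(y) = 6
D(l) = l²/(-1 + l) (D(l) = l*((-l + 2*l)/(-1 + l)) = l*(l/(-1 + l)) = l²/(-1 + l))
(91 - 207) + D(U(0)) = (91 - 207) + 6²/(-1 + 6) = -116 + 36/5 = -544/5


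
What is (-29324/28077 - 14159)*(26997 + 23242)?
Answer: -2853371136359/4011 ≈ -7.1139e+8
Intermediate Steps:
(-29324/28077 - 14159)*(26997 + 23242) = (-29324*1/28077 - 14159)*50239 = (-29324/28077 - 14159)*50239 = -397571567/28077*50239 = -2853371136359/4011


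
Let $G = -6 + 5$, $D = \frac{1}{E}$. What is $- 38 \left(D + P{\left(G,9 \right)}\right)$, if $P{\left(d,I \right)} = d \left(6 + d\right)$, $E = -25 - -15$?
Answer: $\frac{969}{5} \approx 193.8$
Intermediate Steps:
$E = -10$ ($E = -25 + 15 = -10$)
$D = - \frac{1}{10}$ ($D = \frac{1}{-10} = - \frac{1}{10} \approx -0.1$)
$G = -1$
$- 38 \left(D + P{\left(G,9 \right)}\right) = - 38 \left(- \frac{1}{10} - \left(6 - 1\right)\right) = - 38 \left(- \frac{1}{10} - 5\right) = \left(-38\right) \left(- \frac{51}{10}\right) = \frac{969}{5}$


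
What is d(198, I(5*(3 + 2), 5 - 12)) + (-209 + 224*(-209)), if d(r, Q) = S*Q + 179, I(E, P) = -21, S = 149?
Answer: -49975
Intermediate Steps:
d(r, Q) = 179 + 149*Q (d(r, Q) = 149*Q + 179 = 179 + 149*Q)
d(198, I(5*(3 + 2), 5 - 12)) + (-209 + 224*(-209)) = (179 + 149*(-21)) + (-209 + 224*(-209)) = (179 - 3129) + (-209 - 46816) = -2950 - 47025 = -49975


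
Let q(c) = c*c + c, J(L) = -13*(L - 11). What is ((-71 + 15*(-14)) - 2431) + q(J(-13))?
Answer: 94944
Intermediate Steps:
J(L) = 143 - 13*L (J(L) = -13*(-11 + L) = 143 - 13*L)
q(c) = c + c² (q(c) = c² + c = c + c²)
((-71 + 15*(-14)) - 2431) + q(J(-13)) = ((-71 + 15*(-14)) - 2431) + (143 - 13*(-13))*(1 + (143 - 13*(-13))) = ((-71 - 210) - 2431) + (143 + 169)*(1 + (143 + 169)) = (-281 - 2431) + 312*(1 + 312) = -2712 + 312*313 = -2712 + 97656 = 94944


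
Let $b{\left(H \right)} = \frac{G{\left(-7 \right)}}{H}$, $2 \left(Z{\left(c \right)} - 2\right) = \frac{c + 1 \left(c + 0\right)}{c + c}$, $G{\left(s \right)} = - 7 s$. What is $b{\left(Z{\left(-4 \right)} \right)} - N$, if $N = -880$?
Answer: $\frac{4498}{5} \approx 899.6$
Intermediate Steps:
$Z{\left(c \right)} = \frac{5}{2}$ ($Z{\left(c \right)} = 2 + \frac{\left(c + 1 \left(c + 0\right)\right) \frac{1}{c + c}}{2} = 2 + \frac{\left(c + 1 c\right) \frac{1}{2 c}}{2} = 2 + \frac{\left(c + c\right) \frac{1}{2 c}}{2} = 2 + \frac{2 c \frac{1}{2 c}}{2} = 2 + \frac{1}{2} \cdot 1 = 2 + \frac{1}{2} = \frac{5}{2}$)
$b{\left(H \right)} = \frac{49}{H}$ ($b{\left(H \right)} = \frac{\left(-7\right) \left(-7\right)}{H} = \frac{49}{H}$)
$b{\left(Z{\left(-4 \right)} \right)} - N = \frac{49}{\frac{5}{2}} - -880 = 49 \cdot \frac{2}{5} + 880 = \frac{98}{5} + 880 = \frac{4498}{5}$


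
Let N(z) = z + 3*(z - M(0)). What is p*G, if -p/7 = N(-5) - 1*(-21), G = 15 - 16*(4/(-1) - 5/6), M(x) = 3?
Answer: 15512/3 ≈ 5170.7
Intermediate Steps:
N(z) = -9 + 4*z (N(z) = z + 3*(z - 1*3) = z + 3*(z - 3) = z + 3*(-3 + z) = z + (-9 + 3*z) = -9 + 4*z)
G = 277/3 (G = 15 - 16*(4*(-1) - 5*1/6) = 15 - 16*(-4 - 5/6) = 15 - 16*(-29/6) = 15 + 232/3 = 277/3 ≈ 92.333)
p = 56 (p = -7*((-9 + 4*(-5)) - 1*(-21)) = -7*((-9 - 20) + 21) = -7*(-29 + 21) = -7*(-8) = 56)
p*G = 56*(277/3) = 15512/3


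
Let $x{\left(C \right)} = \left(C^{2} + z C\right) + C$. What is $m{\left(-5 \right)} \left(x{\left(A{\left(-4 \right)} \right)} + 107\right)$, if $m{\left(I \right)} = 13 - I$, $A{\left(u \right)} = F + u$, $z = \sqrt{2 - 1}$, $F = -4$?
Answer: $2790$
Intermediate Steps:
$z = 1$ ($z = \sqrt{1} = 1$)
$A{\left(u \right)} = -4 + u$
$x{\left(C \right)} = C^{2} + 2 C$ ($x{\left(C \right)} = \left(C^{2} + 1 C\right) + C = \left(C^{2} + C\right) + C = \left(C + C^{2}\right) + C = C^{2} + 2 C$)
$m{\left(-5 \right)} \left(x{\left(A{\left(-4 \right)} \right)} + 107\right) = \left(13 - -5\right) \left(\left(-4 - 4\right) \left(2 - 8\right) + 107\right) = \left(13 + 5\right) \left(- 8 \left(2 - 8\right) + 107\right) = 18 \left(\left(-8\right) \left(-6\right) + 107\right) = 18 \left(48 + 107\right) = 18 \cdot 155 = 2790$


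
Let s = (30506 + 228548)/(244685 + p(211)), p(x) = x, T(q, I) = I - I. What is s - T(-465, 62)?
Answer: 129527/122448 ≈ 1.0578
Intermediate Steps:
T(q, I) = 0
s = 129527/122448 (s = (30506 + 228548)/(244685 + 211) = 259054/244896 = 259054*(1/244896) = 129527/122448 ≈ 1.0578)
s - T(-465, 62) = 129527/122448 - 1*0 = 129527/122448 + 0 = 129527/122448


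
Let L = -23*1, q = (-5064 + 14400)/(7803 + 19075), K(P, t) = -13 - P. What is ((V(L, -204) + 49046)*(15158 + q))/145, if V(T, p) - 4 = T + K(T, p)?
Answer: 1997895170422/389731 ≈ 5.1263e+6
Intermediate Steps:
q = 4668/13439 (q = 9336/26878 = 9336*(1/26878) = 4668/13439 ≈ 0.34735)
L = -23
V(T, p) = -9 (V(T, p) = 4 + (T + (-13 - T)) = 4 - 13 = -9)
((V(L, -204) + 49046)*(15158 + q))/145 = ((-9 + 49046)*(15158 + 4668/13439))/145 = (49037*(203713030/13439))*(1/145) = (9989475852110/13439)*(1/145) = 1997895170422/389731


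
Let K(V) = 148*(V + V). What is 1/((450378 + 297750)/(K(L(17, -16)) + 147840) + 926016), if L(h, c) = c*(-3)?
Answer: 1688/1563122801 ≈ 1.0799e-6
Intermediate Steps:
L(h, c) = -3*c
K(V) = 296*V (K(V) = 148*(2*V) = 296*V)
1/((450378 + 297750)/(K(L(17, -16)) + 147840) + 926016) = 1/((450378 + 297750)/(296*(-3*(-16)) + 147840) + 926016) = 1/(748128/(296*48 + 147840) + 926016) = 1/(748128/(14208 + 147840) + 926016) = 1/(748128/162048 + 926016) = 1/(748128*(1/162048) + 926016) = 1/(7793/1688 + 926016) = 1/(1563122801/1688) = 1688/1563122801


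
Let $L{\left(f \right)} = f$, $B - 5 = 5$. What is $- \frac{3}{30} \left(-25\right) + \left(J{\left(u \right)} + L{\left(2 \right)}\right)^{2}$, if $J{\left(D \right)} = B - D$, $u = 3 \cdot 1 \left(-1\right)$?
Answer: $\frac{455}{2} \approx 227.5$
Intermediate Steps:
$B = 10$ ($B = 5 + 5 = 10$)
$u = -3$ ($u = 3 \left(-1\right) = -3$)
$J{\left(D \right)} = 10 - D$
$- \frac{3}{30} \left(-25\right) + \left(J{\left(u \right)} + L{\left(2 \right)}\right)^{2} = - \frac{3}{30} \left(-25\right) + \left(\left(10 - -3\right) + 2\right)^{2} = \left(-3\right) \frac{1}{30} \left(-25\right) + \left(\left(10 + 3\right) + 2\right)^{2} = \left(- \frac{1}{10}\right) \left(-25\right) + \left(13 + 2\right)^{2} = \frac{5}{2} + 15^{2} = \frac{5}{2} + 225 = \frac{455}{2}$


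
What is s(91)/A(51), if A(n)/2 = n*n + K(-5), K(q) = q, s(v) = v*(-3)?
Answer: -273/5192 ≈ -0.052581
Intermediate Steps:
s(v) = -3*v
A(n) = -10 + 2*n**2 (A(n) = 2*(n*n - 5) = 2*(n**2 - 5) = 2*(-5 + n**2) = -10 + 2*n**2)
s(91)/A(51) = (-3*91)/(-10 + 2*51**2) = -273/(-10 + 2*2601) = -273/(-10 + 5202) = -273/5192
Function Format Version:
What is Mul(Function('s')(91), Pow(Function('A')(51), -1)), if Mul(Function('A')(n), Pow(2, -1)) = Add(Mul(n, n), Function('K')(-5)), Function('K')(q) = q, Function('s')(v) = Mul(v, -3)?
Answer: Rational(-273, 5192) ≈ -0.052581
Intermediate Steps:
Function('s')(v) = Mul(-3, v)
Function('A')(n) = Add(-10, Mul(2, Pow(n, 2))) (Function('A')(n) = Mul(2, Add(Mul(n, n), -5)) = Mul(2, Add(Pow(n, 2), -5)) = Mul(2, Add(-5, Pow(n, 2))) = Add(-10, Mul(2, Pow(n, 2))))
Mul(Function('s')(91), Pow(Function('A')(51), -1)) = Mul(Mul(-3, 91), Pow(Add(-10, Mul(2, Pow(51, 2))), -1)) = Mul(-273, Pow(Add(-10, Mul(2, 2601)), -1)) = Mul(-273, Pow(Add(-10, 5202), -1)) = Mul(-273, Pow(5192, -1)) = Mul(-273, Rational(1, 5192)) = Rational(-273, 5192)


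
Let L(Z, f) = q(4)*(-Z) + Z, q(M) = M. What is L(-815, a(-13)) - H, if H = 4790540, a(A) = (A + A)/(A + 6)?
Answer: -4788095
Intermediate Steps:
a(A) = 2*A/(6 + A) (a(A) = (2*A)/(6 + A) = 2*A/(6 + A))
L(Z, f) = -3*Z (L(Z, f) = 4*(-Z) + Z = -4*Z + Z = -3*Z)
L(-815, a(-13)) - H = -3*(-815) - 1*4790540 = 2445 - 4790540 = -4788095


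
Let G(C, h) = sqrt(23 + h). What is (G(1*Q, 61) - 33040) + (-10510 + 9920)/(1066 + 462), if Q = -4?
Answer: -25242855/764 + 2*sqrt(21) ≈ -33031.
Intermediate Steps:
(G(1*Q, 61) - 33040) + (-10510 + 9920)/(1066 + 462) = (sqrt(23 + 61) - 33040) + (-10510 + 9920)/(1066 + 462) = (sqrt(84) - 33040) - 590/1528 = (2*sqrt(21) - 33040) - 590*1/1528 = (-33040 + 2*sqrt(21)) - 295/764 = -25242855/764 + 2*sqrt(21)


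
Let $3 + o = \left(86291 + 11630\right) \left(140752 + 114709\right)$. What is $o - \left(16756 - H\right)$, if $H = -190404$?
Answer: $25014789418$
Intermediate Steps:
$o = 25014996578$ ($o = -3 + \left(86291 + 11630\right) \left(140752 + 114709\right) = -3 + 97921 \cdot 255461 = -3 + 25014996581 = 25014996578$)
$o - \left(16756 - H\right) = 25014996578 - \left(16756 - -190404\right) = 25014996578 - \left(16756 + 190404\right) = 25014996578 - 207160 = 25014789418$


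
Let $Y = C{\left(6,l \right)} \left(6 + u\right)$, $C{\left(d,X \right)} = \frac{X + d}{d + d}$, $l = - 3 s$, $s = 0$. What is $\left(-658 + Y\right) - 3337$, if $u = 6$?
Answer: $-3989$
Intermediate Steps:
$l = 0$ ($l = \left(-3\right) 0 = 0$)
$C{\left(d,X \right)} = \frac{X + d}{2 d}$
$Y = 6$ ($Y = \frac{0 + 6}{2 \cdot 6} \left(6 + 6\right) = \frac{1}{2} \cdot \frac{1}{6} \cdot 6 \cdot 12 = \frac{1}{2} \cdot 12 = 6$)
$\left(-658 + Y\right) - 3337 = \left(-658 + 6\right) - 3337 = -652 - 3337 = -3989$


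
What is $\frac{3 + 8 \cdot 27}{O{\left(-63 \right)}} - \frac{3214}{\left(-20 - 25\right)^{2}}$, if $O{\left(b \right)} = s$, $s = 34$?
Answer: $\frac{334199}{68850} \approx 4.854$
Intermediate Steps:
$O{\left(b \right)} = 34$
$\frac{3 + 8 \cdot 27}{O{\left(-63 \right)}} - \frac{3214}{\left(-20 - 25\right)^{2}} = \frac{3 + 8 \cdot 27}{34} - \frac{3214}{\left(-20 - 25\right)^{2}} = \left(3 + 216\right) \frac{1}{34} - \frac{3214}{\left(-45\right)^{2}} = 219 \cdot \frac{1}{34} - \frac{3214}{2025} = \frac{219}{34} - \frac{3214}{2025} = \frac{334199}{68850}$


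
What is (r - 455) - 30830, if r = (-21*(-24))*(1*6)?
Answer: -28261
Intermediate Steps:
r = 3024 (r = 504*6 = 3024)
(r - 455) - 30830 = (3024 - 455) - 30830 = 2569 - 30830 = -28261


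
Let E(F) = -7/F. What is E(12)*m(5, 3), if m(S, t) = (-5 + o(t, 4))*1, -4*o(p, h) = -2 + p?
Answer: 49/16 ≈ 3.0625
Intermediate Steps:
o(p, h) = ½ - p/4 (o(p, h) = -(-2 + p)/4 = ½ - p/4)
m(S, t) = -9/2 - t/4 (m(S, t) = (-5 + (½ - t/4))*1 = (-9/2 - t/4)*1 = -9/2 - t/4)
E(12)*m(5, 3) = (-7/12)*(-9/2 - ¼*3) = (-7*1/12)*(-9/2 - ¾) = -7/12*(-21/4) = 49/16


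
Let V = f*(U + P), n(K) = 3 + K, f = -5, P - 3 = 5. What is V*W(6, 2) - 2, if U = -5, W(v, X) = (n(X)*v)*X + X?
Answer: -932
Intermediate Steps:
P = 8 (P = 3 + 5 = 8)
W(v, X) = X + X*v*(3 + X) (W(v, X) = ((3 + X)*v)*X + X = (v*(3 + X))*X + X = X*v*(3 + X) + X = X + X*v*(3 + X))
V = -15 (V = -5*(-5 + 8) = -5*3 = -15)
V*W(6, 2) - 2 = -30*(1 + 6*(3 + 2)) - 2 = -30*(1 + 6*5) - 2 = -30*(1 + 30) - 2 = -30*31 - 2 = -15*62 - 2 = -930 - 2 = -932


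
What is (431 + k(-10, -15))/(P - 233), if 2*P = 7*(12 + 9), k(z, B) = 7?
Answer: -876/319 ≈ -2.7461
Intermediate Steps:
P = 147/2 (P = (7*(12 + 9))/2 = (7*21)/2 = (1/2)*147 = 147/2 ≈ 73.500)
(431 + k(-10, -15))/(P - 233) = (431 + 7)/(147/2 - 233) = 438/(-319/2) = 438*(-2/319) = -876/319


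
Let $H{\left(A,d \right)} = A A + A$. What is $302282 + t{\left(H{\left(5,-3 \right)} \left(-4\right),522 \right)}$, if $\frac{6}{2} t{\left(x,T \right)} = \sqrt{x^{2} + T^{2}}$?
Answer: $302282 + 2 \sqrt{7969} \approx 3.0246 \cdot 10^{5}$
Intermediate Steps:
$H{\left(A,d \right)} = A + A^{2}$ ($H{\left(A,d \right)} = A^{2} + A = A + A^{2}$)
$t{\left(x,T \right)} = \frac{\sqrt{T^{2} + x^{2}}}{3}$ ($t{\left(x,T \right)} = \frac{\sqrt{x^{2} + T^{2}}}{3} = \frac{\sqrt{T^{2} + x^{2}}}{3}$)
$302282 + t{\left(H{\left(5,-3 \right)} \left(-4\right),522 \right)} = 302282 + \frac{\sqrt{522^{2} + \left(5 \left(1 + 5\right) \left(-4\right)\right)^{2}}}{3} = 302282 + \frac{\sqrt{272484 + \left(5 \cdot 6 \left(-4\right)\right)^{2}}}{3} = 302282 + \frac{\sqrt{272484 + \left(30 \left(-4\right)\right)^{2}}}{3} = 302282 + \frac{\sqrt{272484 + \left(-120\right)^{2}}}{3} = 302282 + \frac{\sqrt{272484 + 14400}}{3} = 302282 + \frac{\sqrt{286884}}{3} = 302282 + \frac{6 \sqrt{7969}}{3} = 302282 + 2 \sqrt{7969}$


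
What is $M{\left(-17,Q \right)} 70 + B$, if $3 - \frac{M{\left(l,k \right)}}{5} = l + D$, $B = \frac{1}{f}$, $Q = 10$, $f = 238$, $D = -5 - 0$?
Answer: $\frac{2082501}{238} \approx 8750.0$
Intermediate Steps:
$D = -5$ ($D = -5 + 0 = -5$)
$B = \frac{1}{238} \approx 0.0042017$
$M{\left(l,k \right)} = 40 - 5 l$ ($M{\left(l,k \right)} = 15 - 5 \left(l - 5\right) = 15 - 5 \left(-5 + l\right) = 15 - \left(-25 + 5 l\right) = 40 - 5 l$)
$M{\left(-17,Q \right)} 70 + B = \left(40 - -85\right) 70 + \frac{1}{238} = \left(40 + 85\right) 70 + \frac{1}{238} = 125 \cdot 70 + \frac{1}{238} = 8750 + \frac{1}{238} = \frac{2082501}{238}$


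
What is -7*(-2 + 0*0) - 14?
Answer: 0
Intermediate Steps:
-7*(-2 + 0*0) - 14 = -7*(-2 + 0) - 14 = -7*(-2) - 14 = 14 - 14 = 0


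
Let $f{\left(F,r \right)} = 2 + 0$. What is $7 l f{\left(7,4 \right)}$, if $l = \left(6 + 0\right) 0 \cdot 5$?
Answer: $0$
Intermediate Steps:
$f{\left(F,r \right)} = 2$
$l = 0$ ($l = 6 \cdot 0 = 0$)
$7 l f{\left(7,4 \right)} = 7 \cdot 0 \cdot 2 = 0 \cdot 2 = 0$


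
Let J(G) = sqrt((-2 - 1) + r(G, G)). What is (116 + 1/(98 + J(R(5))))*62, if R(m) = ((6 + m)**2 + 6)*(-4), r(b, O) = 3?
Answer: 352439/49 ≈ 7192.6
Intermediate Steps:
R(m) = -24 - 4*(6 + m)**2 (R(m) = (6 + (6 + m)**2)*(-4) = -24 - 4*(6 + m)**2)
J(G) = 0 (J(G) = sqrt((-2 - 1) + 3) = sqrt(-3 + 3) = sqrt(0) = 0)
(116 + 1/(98 + J(R(5))))*62 = (116 + 1/(98 + 0))*62 = (116 + 1/98)*62 = (11369/98)*62 = 352439/49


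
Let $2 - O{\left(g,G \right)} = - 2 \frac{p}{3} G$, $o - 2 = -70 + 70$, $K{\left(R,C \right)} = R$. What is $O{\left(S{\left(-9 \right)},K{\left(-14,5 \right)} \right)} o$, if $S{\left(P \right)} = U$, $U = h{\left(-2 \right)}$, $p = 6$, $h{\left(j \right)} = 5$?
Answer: $-108$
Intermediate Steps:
$U = 5$
$S{\left(P \right)} = 5$
$o = 2$ ($o = 2 + \left(-70 + 70\right) = 2 + 0 = 2$)
$O{\left(g,G \right)} = 2 + 4 G$ ($O{\left(g,G \right)} = 2 - - 2 \cdot \frac{6}{3} G = 2 - - 2 \cdot 6 \cdot \frac{1}{3} G = 2 - \left(-2\right) 2 G = 2 - - 4 G = 2 + 4 G$)
$O{\left(S{\left(-9 \right)},K{\left(-14,5 \right)} \right)} o = \left(2 + 4 \left(-14\right)\right) 2 = \left(2 - 56\right) 2 = \left(-54\right) 2 = -108$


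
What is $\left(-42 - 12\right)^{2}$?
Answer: $2916$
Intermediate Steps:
$\left(-42 - 12\right)^{2} = \left(-54\right)^{2} = 2916$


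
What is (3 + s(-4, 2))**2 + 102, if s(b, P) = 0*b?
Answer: 111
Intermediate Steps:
s(b, P) = 0
(3 + s(-4, 2))**2 + 102 = (3 + 0)**2 + 102 = 3**2 + 102 = 9 + 102 = 111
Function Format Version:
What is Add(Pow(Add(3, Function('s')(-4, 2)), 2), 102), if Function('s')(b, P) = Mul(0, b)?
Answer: 111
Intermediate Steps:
Function('s')(b, P) = 0
Add(Pow(Add(3, Function('s')(-4, 2)), 2), 102) = Add(Pow(Add(3, 0), 2), 102) = Add(Pow(3, 2), 102) = Add(9, 102) = 111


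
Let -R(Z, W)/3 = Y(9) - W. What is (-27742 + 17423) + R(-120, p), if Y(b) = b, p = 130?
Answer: -9956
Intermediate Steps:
R(Z, W) = -27 + 3*W (R(Z, W) = -3*(9 - W) = -27 + 3*W)
(-27742 + 17423) + R(-120, p) = (-27742 + 17423) + (-27 + 3*130) = -10319 + (-27 + 390) = -10319 + 363 = -9956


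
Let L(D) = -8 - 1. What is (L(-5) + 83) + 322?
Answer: 396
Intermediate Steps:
L(D) = -9
(L(-5) + 83) + 322 = (-9 + 83) + 322 = 74 + 322 = 396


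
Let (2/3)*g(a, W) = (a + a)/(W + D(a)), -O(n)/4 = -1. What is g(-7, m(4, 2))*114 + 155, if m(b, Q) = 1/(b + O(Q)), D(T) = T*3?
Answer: 45037/167 ≈ 269.68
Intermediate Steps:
O(n) = 4 (O(n) = -4*(-1) = 4)
D(T) = 3*T
m(b, Q) = 1/(4 + b) (m(b, Q) = 1/(b + 4) = 1/(4 + b))
g(a, W) = 3*a/(W + 3*a) (g(a, W) = 3*((a + a)/(W + 3*a))/2 = 3*((2*a)/(W + 3*a))/2 = 3*(2*a/(W + 3*a))/2 = 3*a/(W + 3*a))
g(-7, m(4, 2))*114 + 155 = (3*(-7)/(1/(4 + 4) + 3*(-7)))*114 + 155 = (3*(-7)/(1/8 - 21))*114 + 155 = (3*(-7)/(-167/8))*114 + 155 = (3*(-7)*(-8/167))*114 + 155 = (168/167)*114 + 155 = 19152/167 + 155 = 45037/167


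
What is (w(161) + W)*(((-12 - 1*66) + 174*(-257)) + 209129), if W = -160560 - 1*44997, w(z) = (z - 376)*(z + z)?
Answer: -45156572071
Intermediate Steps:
w(z) = 2*z*(-376 + z) (w(z) = (-376 + z)*(2*z) = 2*z*(-376 + z))
W = -205557 (W = -160560 - 44997 = -205557)
(w(161) + W)*(((-12 - 1*66) + 174*(-257)) + 209129) = (2*161*(-376 + 161) - 205557)*(((-12 - 1*66) + 174*(-257)) + 209129) = (2*161*(-215) - 205557)*(((-12 - 66) - 44718) + 209129) = (-69230 - 205557)*((-78 - 44718) + 209129) = -274787*(-44796 + 209129) = -274787*164333 = -45156572071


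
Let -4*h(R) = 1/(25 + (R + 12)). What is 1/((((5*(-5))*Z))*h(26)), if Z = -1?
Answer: -252/25 ≈ -10.080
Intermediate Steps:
h(R) = -1/(4*(37 + R)) (h(R) = -1/(4*(25 + (R + 12))) = -1/(4*(25 + (12 + R))) = -1/(4*(37 + R)))
1/((((5*(-5))*Z))*h(26)) = 1/((((5*(-5))*(-1)))*((-1/(148 + 4*26)))) = 1/(((-25*(-1)))*((-1/(148 + 104)))) = 1/(25*((-1/252))) = 1/(25*((-1*1/252))) = 1/(25*(-1/252)) = (1/25)*(-252) = -252/25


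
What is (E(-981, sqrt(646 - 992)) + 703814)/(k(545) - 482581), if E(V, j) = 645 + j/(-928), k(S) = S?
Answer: -704459/482036 + I*sqrt(346)/447329408 ≈ -1.4614 + 4.1582e-8*I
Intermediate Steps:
E(V, j) = 645 - j/928 (E(V, j) = 645 + j*(-1/928) = 645 - j/928)
(E(-981, sqrt(646 - 992)) + 703814)/(k(545) - 482581) = ((645 - sqrt(646 - 992)/928) + 703814)/(545 - 482581) = ((645 - I*sqrt(346)/928) + 703814)/(-482036) = ((645 - I*sqrt(346)/928) + 703814)*(-1/482036) = (704459 - I*sqrt(346)/928)*(-1/482036) = -704459/482036 + I*sqrt(346)/447329408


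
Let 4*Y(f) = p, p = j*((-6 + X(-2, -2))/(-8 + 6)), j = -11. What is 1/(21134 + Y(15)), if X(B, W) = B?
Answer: 1/21123 ≈ 4.7342e-5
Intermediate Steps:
p = -44 (p = -11*(-6 - 2)/(-8 + 6) = -(-88)/(-2) = -(-88)*(-1)/2 = -11*4 = -44)
Y(f) = -11 (Y(f) = (¼)*(-44) = -11)
1/(21134 + Y(15)) = 1/(21134 - 11) = 1/21123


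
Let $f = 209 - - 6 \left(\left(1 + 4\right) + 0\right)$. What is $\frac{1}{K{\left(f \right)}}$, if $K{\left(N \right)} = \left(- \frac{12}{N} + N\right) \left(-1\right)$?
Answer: $- \frac{239}{57109} \approx -0.004185$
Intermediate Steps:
$f = 239$ ($f = 209 - - 6 \left(5 + 0\right) = 209 - \left(-6\right) 5 = 209 - -30 = 209 + 30 = 239$)
$K{\left(N \right)} = - N + \frac{12}{N}$ ($K{\left(N \right)} = \left(N - \frac{12}{N}\right) \left(-1\right) = - N + \frac{12}{N}$)
$\frac{1}{K{\left(f \right)}} = \frac{1}{\left(-1\right) 239 + \frac{12}{239}} = \frac{1}{-239 + 12 \cdot \frac{1}{239}} = \frac{1}{-239 + \frac{12}{239}} = \frac{1}{- \frac{57109}{239}} = - \frac{239}{57109}$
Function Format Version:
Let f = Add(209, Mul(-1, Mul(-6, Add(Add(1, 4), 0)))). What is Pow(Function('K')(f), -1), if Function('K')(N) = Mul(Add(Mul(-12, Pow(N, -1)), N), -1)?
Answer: Rational(-239, 57109) ≈ -0.0041850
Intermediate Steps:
f = 239 (f = Add(209, Mul(-1, Mul(-6, Add(5, 0)))) = Add(209, Mul(-1, Mul(-6, 5))) = Add(209, Mul(-1, -30)) = Add(209, 30) = 239)
Function('K')(N) = Add(Mul(-1, N), Mul(12, Pow(N, -1))) (Function('K')(N) = Mul(Add(N, Mul(-12, Pow(N, -1))), -1) = Add(Mul(-1, N), Mul(12, Pow(N, -1))))
Pow(Function('K')(f), -1) = Pow(Add(Mul(-1, 239), Mul(12, Pow(239, -1))), -1) = Pow(Add(-239, Mul(12, Rational(1, 239))), -1) = Pow(Add(-239, Rational(12, 239)), -1) = Pow(Rational(-57109, 239), -1) = Rational(-239, 57109)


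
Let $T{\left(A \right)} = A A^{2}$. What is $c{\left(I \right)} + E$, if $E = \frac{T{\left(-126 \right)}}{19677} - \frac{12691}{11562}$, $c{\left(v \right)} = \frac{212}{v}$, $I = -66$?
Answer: $- \frac{12628441717}{119169534} \approx -105.97$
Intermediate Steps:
$T{\left(A \right)} = A^{3}$
$E = - \frac{1113241339}{10833594}$ ($E = \frac{\left(-126\right)^{3}}{19677} - \frac{12691}{11562} = \left(-2000376\right) \frac{1}{19677} - \frac{12691}{11562} = - \frac{95256}{937} - \frac{12691}{11562} = - \frac{1113241339}{10833594} \approx -102.76$)
$c{\left(I \right)} + E = \frac{212}{-66} - \frac{1113241339}{10833594} = 212 \left(- \frac{1}{66}\right) - \frac{1113241339}{10833594} = - \frac{106}{33} - \frac{1113241339}{10833594} = - \frac{12628441717}{119169534}$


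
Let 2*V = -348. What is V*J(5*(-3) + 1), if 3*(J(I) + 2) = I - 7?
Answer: 1566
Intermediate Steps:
V = -174 (V = (½)*(-348) = -174)
J(I) = -13/3 + I/3 (J(I) = -2 + (I - 7)/3 = -2 + (-7 + I)/3 = -2 + (-7/3 + I/3) = -13/3 + I/3)
V*J(5*(-3) + 1) = -174*(-13/3 + (5*(-3) + 1)/3) = -174*(-13/3 + (-15 + 1)/3) = -174*(-13/3 + (⅓)*(-14)) = -174*(-13/3 - 14/3) = -174*(-9) = 1566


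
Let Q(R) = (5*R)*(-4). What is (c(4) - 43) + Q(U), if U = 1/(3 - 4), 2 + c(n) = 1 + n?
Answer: -20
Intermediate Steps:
c(n) = -1 + n (c(n) = -2 + (1 + n) = -1 + n)
U = -1 (U = 1/(-1) = -1)
Q(R) = -20*R
(c(4) - 43) + Q(U) = ((-1 + 4) - 43) - 20*(-1) = (3 - 43) + 20 = -40 + 20 = -20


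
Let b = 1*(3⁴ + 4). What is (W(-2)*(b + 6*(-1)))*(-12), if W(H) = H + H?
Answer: 3792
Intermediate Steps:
b = 85 (b = 1*(81 + 4) = 1*85 = 85)
W(H) = 2*H
(W(-2)*(b + 6*(-1)))*(-12) = ((2*(-2))*(85 + 6*(-1)))*(-12) = -4*(85 - 6)*(-12) = -4*79*(-12) = -316*(-12) = 3792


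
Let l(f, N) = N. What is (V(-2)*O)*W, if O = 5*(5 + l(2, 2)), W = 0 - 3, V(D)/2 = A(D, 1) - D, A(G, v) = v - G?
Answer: -1050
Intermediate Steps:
V(D) = 2 - 4*D (V(D) = 2*((1 - D) - D) = 2*(1 - 2*D) = 2 - 4*D)
W = -3
O = 35 (O = 5*(5 + 2) = 5*7 = 35)
(V(-2)*O)*W = ((2 - 4*(-2))*35)*(-3) = ((2 + 8)*35)*(-3) = (10*35)*(-3) = 350*(-3) = -1050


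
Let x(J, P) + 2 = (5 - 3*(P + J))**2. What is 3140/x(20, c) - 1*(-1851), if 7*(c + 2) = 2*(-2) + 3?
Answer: 106974031/57751 ≈ 1852.3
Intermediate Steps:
c = -15/7 (c = -2 + (2*(-2) + 3)/7 = -2 + (-4 + 3)/7 = -2 + (1/7)*(-1) = -2 - 1/7 = -15/7 ≈ -2.1429)
x(J, P) = -2 + (5 - 3*J - 3*P)**2 (x(J, P) = -2 + (5 - 3*(P + J))**2 = -2 + (5 - 3*(J + P))**2 = -2 + (5 + (-3*J - 3*P))**2 = -2 + (5 - 3*J - 3*P)**2)
3140/x(20, c) - 1*(-1851) = 3140/(-2 + (-5 + 3*20 + 3*(-15/7))**2) - 1*(-1851) = 3140/(-2 + (-5 + 60 - 45/7)**2) + 1851 = 3140/(-2 + (340/7)**2) + 1851 = 3140/(-2 + 115600/49) + 1851 = 3140/(115502/49) + 1851 = 3140*(49/115502) + 1851 = 76930/57751 + 1851 = 106974031/57751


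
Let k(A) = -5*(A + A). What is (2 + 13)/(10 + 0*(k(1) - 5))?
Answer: 3/2 ≈ 1.5000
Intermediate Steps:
k(A) = -10*A
(2 + 13)/(10 + 0*(k(1) - 5)) = (2 + 13)/(10 + 0*(-10*1 - 5)) = 15/(10 + 0*(-10 - 5)) = 15/(10 + 0*(-15)) = 15/(10 + 0) = 15/10 = (⅒)*15 = 3/2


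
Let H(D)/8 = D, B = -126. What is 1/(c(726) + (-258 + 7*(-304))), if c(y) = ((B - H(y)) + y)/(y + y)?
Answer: -121/289140 ≈ -0.00041848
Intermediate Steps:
H(D) = 8*D
c(y) = (-126 - 7*y)/(2*y) (c(y) = ((-126 - 8*y) + y)/(y + y) = ((-126 - 8*y) + y)/((2*y)) = (-126 - 7*y)*(1/(2*y)) = (-126 - 7*y)/(2*y))
1/(c(726) + (-258 + 7*(-304))) = 1/((-7/2 - 63/726) + (-258 + 7*(-304))) = 1/((-7/2 - 63*1/726) + (-258 - 2128)) = 1/((-7/2 - 21/242) - 2386) = 1/(-434/121 - 2386) = 1/(-289140/121) = -121/289140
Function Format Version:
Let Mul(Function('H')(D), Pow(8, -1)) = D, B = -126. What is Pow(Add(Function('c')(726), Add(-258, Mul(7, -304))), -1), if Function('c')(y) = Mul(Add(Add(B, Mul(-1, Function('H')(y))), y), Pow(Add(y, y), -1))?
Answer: Rational(-121, 289140) ≈ -0.00041848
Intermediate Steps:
Function('H')(D) = Mul(8, D)
Function('c')(y) = Mul(Rational(1, 2), Pow(y, -1), Add(-126, Mul(-7, y))) (Function('c')(y) = Mul(Add(Add(-126, Mul(-1, Mul(8, y))), y), Pow(Add(y, y), -1)) = Mul(Add(Add(-126, Mul(-8, y)), y), Pow(Mul(2, y), -1)) = Mul(Add(-126, Mul(-7, y)), Mul(Rational(1, 2), Pow(y, -1))) = Mul(Rational(1, 2), Pow(y, -1), Add(-126, Mul(-7, y))))
Pow(Add(Function('c')(726), Add(-258, Mul(7, -304))), -1) = Pow(Add(Add(Rational(-7, 2), Mul(-63, Pow(726, -1))), Add(-258, Mul(7, -304))), -1) = Pow(Add(Add(Rational(-7, 2), Mul(-63, Rational(1, 726))), Add(-258, -2128)), -1) = Pow(Add(Add(Rational(-7, 2), Rational(-21, 242)), -2386), -1) = Pow(Add(Rational(-434, 121), -2386), -1) = Pow(Rational(-289140, 121), -1) = Rational(-121, 289140)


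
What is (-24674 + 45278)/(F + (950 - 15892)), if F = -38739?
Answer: -20604/53681 ≈ -0.38382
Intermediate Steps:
(-24674 + 45278)/(F + (950 - 15892)) = (-24674 + 45278)/(-38739 + (950 - 15892)) = 20604/(-38739 - 14942) = 20604/(-53681) = 20604*(-1/53681) = -20604/53681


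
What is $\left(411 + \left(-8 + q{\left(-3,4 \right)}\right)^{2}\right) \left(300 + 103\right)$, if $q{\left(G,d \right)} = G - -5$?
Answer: $180141$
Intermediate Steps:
$q{\left(G,d \right)} = 5 + G$ ($q{\left(G,d \right)} = G + 5 = 5 + G$)
$\left(411 + \left(-8 + q{\left(-3,4 \right)}\right)^{2}\right) \left(300 + 103\right) = \left(411 + \left(-8 + \left(5 - 3\right)\right)^{2}\right) \left(300 + 103\right) = \left(411 + \left(-8 + 2\right)^{2}\right) 403 = \left(411 + \left(-6\right)^{2}\right) 403 = \left(411 + 36\right) 403 = 447 \cdot 403 = 180141$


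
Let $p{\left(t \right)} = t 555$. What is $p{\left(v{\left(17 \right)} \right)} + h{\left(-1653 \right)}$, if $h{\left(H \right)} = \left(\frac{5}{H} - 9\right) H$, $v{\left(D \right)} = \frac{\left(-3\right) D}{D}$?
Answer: $13217$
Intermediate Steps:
$v{\left(D \right)} = -3$
$h{\left(H \right)} = H \left(-9 + \frac{5}{H}\right)$ ($h{\left(H \right)} = \left(-9 + \frac{5}{H}\right) H = H \left(-9 + \frac{5}{H}\right)$)
$p{\left(t \right)} = 555 t$
$p{\left(v{\left(17 \right)} \right)} + h{\left(-1653 \right)} = 555 \left(-3\right) + \left(5 - -14877\right) = -1665 + \left(5 + 14877\right) = -1665 + 14882 = 13217$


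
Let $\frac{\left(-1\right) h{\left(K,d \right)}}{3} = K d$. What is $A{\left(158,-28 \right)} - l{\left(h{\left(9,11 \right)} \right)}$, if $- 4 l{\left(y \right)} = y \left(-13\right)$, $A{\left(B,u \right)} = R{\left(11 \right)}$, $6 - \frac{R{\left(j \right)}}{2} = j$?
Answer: $\frac{3821}{4} \approx 955.25$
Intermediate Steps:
$R{\left(j \right)} = 12 - 2 j$
$A{\left(B,u \right)} = -10$ ($A{\left(B,u \right)} = 12 - 22 = -10$)
$h{\left(K,d \right)} = - 3 K d$
$l{\left(y \right)} = \frac{13 y}{4}$ ($l{\left(y \right)} = - \frac{y \left(-13\right)}{4} = - \frac{\left(-13\right) y}{4} = \frac{13 y}{4}$)
$A{\left(158,-28 \right)} - l{\left(h{\left(9,11 \right)} \right)} = -10 - \frac{13 \left(\left(-3\right) 9 \cdot 11\right)}{4} = -10 - \frac{13}{4} \left(-297\right) = -10 - - \frac{3861}{4} = -10 + \frac{3861}{4} = \frac{3821}{4}$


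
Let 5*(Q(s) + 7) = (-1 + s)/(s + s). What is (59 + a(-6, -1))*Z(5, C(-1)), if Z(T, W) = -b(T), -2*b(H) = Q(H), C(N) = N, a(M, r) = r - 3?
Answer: -1903/10 ≈ -190.30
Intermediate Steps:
a(M, r) = -3 + r
Q(s) = -7 + (-1 + s)/(10*s) (Q(s) = -7 + ((-1 + s)/(s + s))/5 = -7 + ((-1 + s)/((2*s)))/5 = -7 + ((-1 + s)*(1/(2*s)))/5 = -7 + ((-1 + s)/(2*s))/5 = -7 + (-1 + s)/(10*s))
b(H) = -(-1 - 69*H)/(20*H)
Z(T, W) = -(1 + 69*T)/(20*T)
(59 + a(-6, -1))*Z(5, C(-1)) = (59 + (-3 - 1))*((1/20)*(-1 - 69*5)/5) = (59 - 4)*((1/20)*(⅕)*(-1 - 345)) = 55*((1/20)*(⅕)*(-346)) = 55*(-173/50) = -1903/10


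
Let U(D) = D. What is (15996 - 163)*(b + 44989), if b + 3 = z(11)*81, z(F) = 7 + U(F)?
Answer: 735347852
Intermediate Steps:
z(F) = 7 + F
b = 1455 (b = -3 + (7 + 11)*81 = -3 + 18*81 = -3 + 1458 = 1455)
(15996 - 163)*(b + 44989) = (15996 - 163)*(1455 + 44989) = 15833*46444 = 735347852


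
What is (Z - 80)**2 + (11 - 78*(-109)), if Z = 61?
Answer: 8874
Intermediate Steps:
(Z - 80)**2 + (11 - 78*(-109)) = (61 - 80)**2 + (11 - 78*(-109)) = (-19)**2 + (11 + 8502) = 361 + 8513 = 8874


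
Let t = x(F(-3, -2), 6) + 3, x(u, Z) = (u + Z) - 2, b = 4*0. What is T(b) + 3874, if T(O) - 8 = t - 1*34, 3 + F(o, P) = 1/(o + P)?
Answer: 19259/5 ≈ 3851.8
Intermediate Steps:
b = 0
F(o, P) = -3 + 1/(P + o) (F(o, P) = -3 + 1/(o + P) = -3 + 1/(P + o))
x(u, Z) = -2 + Z + u (x(u, Z) = (Z + u) - 2 = -2 + Z + u)
t = 19/5 (t = (-2 + 6 + (1 - 3*(-2) - 3*(-3))/(-2 - 3)) + 3 = (-2 + 6 + (1 + 6 + 9)/(-5)) + 3 = (-2 + 6 - ⅕*16) + 3 = (-2 + 6 - 16/5) + 3 = ⅘ + 3 = 19/5 ≈ 3.8000)
T(O) = -111/5 (T(O) = 8 + (19/5 - 1*34) = 8 + (19/5 - 34) = 8 - 151/5 = -111/5)
T(b) + 3874 = -111/5 + 3874 = 19259/5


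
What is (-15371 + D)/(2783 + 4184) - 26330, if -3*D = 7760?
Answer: -550377203/20901 ≈ -26333.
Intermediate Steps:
D = -7760/3 (D = -⅓*7760 = -7760/3 ≈ -2586.7)
(-15371 + D)/(2783 + 4184) - 26330 = (-15371 - 7760/3)/(2783 + 4184) - 26330 = -53873/3/6967 - 26330 = -53873/3*1/6967 - 26330 = -53873/20901 - 26330 = -550377203/20901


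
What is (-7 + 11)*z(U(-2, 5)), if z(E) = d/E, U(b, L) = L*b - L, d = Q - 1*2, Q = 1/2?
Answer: 2/5 ≈ 0.40000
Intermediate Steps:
Q = 1/2 (Q = 1*(1/2) = 1/2 ≈ 0.50000)
d = -3/2 (d = 1/2 - 1*2 = 1/2 - 2 = -3/2 ≈ -1.5000)
U(b, L) = -L + L*b
z(E) = -3/(2*E)
(-7 + 11)*z(U(-2, 5)) = (-7 + 11)*(-3*1/(5*(-1 - 2))/2) = 4*(-3/(2*(5*(-3)))) = 4*(-3/2/(-15)) = 4*(-3/2*(-1/15)) = 4*(1/10) = 2/5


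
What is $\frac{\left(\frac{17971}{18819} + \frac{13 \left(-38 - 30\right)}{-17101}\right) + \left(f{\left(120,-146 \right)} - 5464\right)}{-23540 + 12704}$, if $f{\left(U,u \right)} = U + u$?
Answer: $\frac{1766488259243}{3487281819084} \approx 0.50655$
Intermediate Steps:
$\frac{\left(\frac{17971}{18819} + \frac{13 \left(-38 - 30\right)}{-17101}\right) + \left(f{\left(120,-146 \right)} - 5464\right)}{-23540 + 12704} = \frac{\left(\frac{17971}{18819} + \frac{13 \left(-38 - 30\right)}{-17101}\right) + \left(\left(120 - 146\right) - 5464\right)}{-23540 + 12704} = \frac{\left(17971 \cdot \frac{1}{18819} + 13 \left(-68\right) \left(- \frac{1}{17101}\right)\right) - 5490}{-10836} = \left(\left(\frac{17971}{18819} - - \frac{884}{17101}\right) - 5490\right) \left(- \frac{1}{10836}\right) = \left(\left(\frac{17971}{18819} + \frac{884}{17101}\right) - 5490\right) \left(- \frac{1}{10836}\right) = \left(\frac{323958067}{321823719} - 5490\right) \left(- \frac{1}{10836}\right) = \left(- \frac{1766488259243}{321823719}\right) \left(- \frac{1}{10836}\right) = \frac{1766488259243}{3487281819084}$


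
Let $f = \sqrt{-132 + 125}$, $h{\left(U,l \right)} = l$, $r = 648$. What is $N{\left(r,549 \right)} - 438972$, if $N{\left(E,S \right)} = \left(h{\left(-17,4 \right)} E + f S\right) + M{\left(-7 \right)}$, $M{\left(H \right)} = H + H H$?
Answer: $-436338 + 549 i \sqrt{7} \approx -4.3634 \cdot 10^{5} + 1452.5 i$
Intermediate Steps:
$f = i \sqrt{7}$ ($f = \sqrt{-7} = i \sqrt{7} \approx 2.6458 i$)
$M{\left(H \right)} = H + H^{2}$
$N{\left(E,S \right)} = 42 + 4 E + i S \sqrt{7}$ ($N{\left(E,S \right)} = \left(4 E + i \sqrt{7} S\right) - 7 \left(1 - 7\right) = \left(4 E + i S \sqrt{7}\right) - -42 = \left(4 E + i S \sqrt{7}\right) + 42 = 42 + 4 E + i S \sqrt{7}$)
$N{\left(r,549 \right)} - 438972 = \left(42 + 4 \cdot 648 + i 549 \sqrt{7}\right) - 438972 = \left(42 + 2592 + 549 i \sqrt{7}\right) - 438972 = \left(2634 + 549 i \sqrt{7}\right) - 438972 = -436338 + 549 i \sqrt{7}$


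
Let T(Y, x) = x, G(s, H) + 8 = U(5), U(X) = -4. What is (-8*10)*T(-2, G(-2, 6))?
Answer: 960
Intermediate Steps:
G(s, H) = -12 (G(s, H) = -8 - 4 = -12)
(-8*10)*T(-2, G(-2, 6)) = -8*10*(-12) = -80*(-12) = 960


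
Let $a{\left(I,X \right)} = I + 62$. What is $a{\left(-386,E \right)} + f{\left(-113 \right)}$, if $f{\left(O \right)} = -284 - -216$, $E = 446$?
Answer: $-392$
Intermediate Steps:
$a{\left(I,X \right)} = 62 + I$
$f{\left(O \right)} = -68$ ($f{\left(O \right)} = -284 + 216 = -68$)
$a{\left(-386,E \right)} + f{\left(-113 \right)} = \left(62 - 386\right) - 68 = -324 - 68 = -392$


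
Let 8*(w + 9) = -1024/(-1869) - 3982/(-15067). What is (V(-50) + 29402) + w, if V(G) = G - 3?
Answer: 3304895206763/112640892 ≈ 29340.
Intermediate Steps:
V(G) = -3 + G
w = -1002332545/112640892 (w = -9 + (-1024/(-1869) - 3982/(-15067))/8 = -9 + (-1024*(-1/1869) - 3982*(-1/15067))/8 = -9 + (1024/1869 + 3982/15067)/8 = -9 + (⅛)*(22870966/28160223) = -9 + 11435483/112640892 = -1002332545/112640892 ≈ -8.8985)
(V(-50) + 29402) + w = ((-3 - 50) + 29402) - 1002332545/112640892 = (-53 + 29402) - 1002332545/112640892 = 29349 - 1002332545/112640892 = 3304895206763/112640892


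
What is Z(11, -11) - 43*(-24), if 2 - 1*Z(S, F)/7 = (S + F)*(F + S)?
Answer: 1046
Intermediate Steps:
Z(S, F) = 14 - 7*(F + S)² (Z(S, F) = 14 - 7*(S + F)*(F + S) = 14 - 7*(F + S)*(F + S) = 14 - 7*(F + S)²)
Z(11, -11) - 43*(-24) = (14 - 7*(-11 + 11)²) - 43*(-24) = (14 - 7*0²) + 1032 = (14 - 7*0) + 1032 = (14 + 0) + 1032 = 14 + 1032 = 1046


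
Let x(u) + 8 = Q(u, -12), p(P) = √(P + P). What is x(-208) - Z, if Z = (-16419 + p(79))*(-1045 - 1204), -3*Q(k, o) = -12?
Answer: -36926335 + 2249*√158 ≈ -3.6898e+7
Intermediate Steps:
Q(k, o) = 4 (Q(k, o) = -⅓*(-12) = 4)
p(P) = √2*√P (p(P) = √(2*P) = √2*√P)
Z = 36926331 - 2249*√158 (Z = (-16419 + √2*√79)*(-1045 - 1204) = (-16419 + √158)*(-2249) = 36926331 - 2249*√158 ≈ 3.6898e+7)
x(u) = -4 (x(u) = -8 + 4 = -4)
x(-208) - Z = -4 - (36926331 - 2249*√158) = -4 + (-36926331 + 2249*√158) = -36926335 + 2249*√158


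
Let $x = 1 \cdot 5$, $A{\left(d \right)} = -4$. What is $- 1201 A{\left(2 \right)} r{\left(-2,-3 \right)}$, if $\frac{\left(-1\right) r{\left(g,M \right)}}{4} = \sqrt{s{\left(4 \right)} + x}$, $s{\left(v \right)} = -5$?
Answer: $0$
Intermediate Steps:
$x = 5$
$r{\left(g,M \right)} = 0$ ($r{\left(g,M \right)} = - 4 \sqrt{-5 + 5} = - 4 \sqrt{0} = \left(-4\right) 0 = 0$)
$- 1201 A{\left(2 \right)} r{\left(-2,-3 \right)} = - 1201 \left(\left(-4\right) 0\right) = \left(-1201\right) 0 = 0$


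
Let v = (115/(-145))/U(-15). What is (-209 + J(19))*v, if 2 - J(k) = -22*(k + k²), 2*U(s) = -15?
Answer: 375038/435 ≈ 862.16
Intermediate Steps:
U(s) = -15/2 (U(s) = (½)*(-15) = -15/2)
J(k) = 2 + 22*k + 22*k² (J(k) = 2 - (-22)*(k + k²) = 2 - (-22*k - 22*k²) = 2 + (22*k + 22*k²) = 2 + 22*k + 22*k²)
v = 46/435 (v = (115/(-145))/(-15/2) = (115*(-1/145))*(-2/15) = -23/29*(-2/15) = 46/435 ≈ 0.10575)
(-209 + J(19))*v = (-209 + (2 + 22*19 + 22*19²))*(46/435) = (-209 + (2 + 418 + 22*361))*(46/435) = (-209 + (2 + 418 + 7942))*(46/435) = (-209 + 8362)*(46/435) = 8153*(46/435) = 375038/435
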